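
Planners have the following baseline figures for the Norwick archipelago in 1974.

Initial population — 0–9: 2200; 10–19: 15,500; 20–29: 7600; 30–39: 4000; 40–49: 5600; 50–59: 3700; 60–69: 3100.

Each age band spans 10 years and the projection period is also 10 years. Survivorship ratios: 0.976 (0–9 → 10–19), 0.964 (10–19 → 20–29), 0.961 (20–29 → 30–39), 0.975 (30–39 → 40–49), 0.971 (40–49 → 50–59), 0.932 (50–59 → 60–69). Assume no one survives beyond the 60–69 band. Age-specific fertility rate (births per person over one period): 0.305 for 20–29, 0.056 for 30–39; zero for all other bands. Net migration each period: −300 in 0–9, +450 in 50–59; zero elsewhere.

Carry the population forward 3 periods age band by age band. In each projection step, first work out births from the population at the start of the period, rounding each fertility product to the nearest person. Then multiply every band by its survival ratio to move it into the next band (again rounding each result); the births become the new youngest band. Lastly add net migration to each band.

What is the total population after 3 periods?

After projecting period 1:
Births: 7600 * 0.305 = 2318  |  4000 * 0.056 = 224 — total 2542
10–19: 2200 * 0.976 = 2147
20–29: 15500 * 0.964 = 14942
30–39: 7600 * 0.961 = 7304
40–49: 4000 * 0.975 = 3900
50–59: 5600 * 0.971 = 5438
60–69: 3700 * 0.932 = 3448
Net migration: 0–9 − 300 → 2242; 50–59 + 450 → 5888
End of period: [2242, 2147, 14942, 7304, 3900, 5888, 3448]
After projecting period 2:
Births: 14942 * 0.305 = 4557  |  7304 * 0.056 = 409 — total 4966
10–19: 2242 * 0.976 = 2188
20–29: 2147 * 0.964 = 2070
30–39: 14942 * 0.961 = 14359
40–49: 7304 * 0.975 = 7121
50–59: 3900 * 0.971 = 3787
60–69: 5888 * 0.932 = 5488
Net migration: 0–9 − 300 → 4666; 50–59 + 450 → 4237
End of period: [4666, 2188, 2070, 14359, 7121, 4237, 5488]
After projecting period 3:
Births: 2070 * 0.305 = 631  |  14359 * 0.056 = 804 — total 1435
10–19: 4666 * 0.976 = 4554
20–29: 2188 * 0.964 = 2109
30–39: 2070 * 0.961 = 1989
40–49: 14359 * 0.975 = 14000
50–59: 7121 * 0.971 = 6914
60–69: 4237 * 0.932 = 3949
Net migration: 0–9 − 300 → 1135; 50–59 + 450 → 7364
End of period: [1135, 4554, 2109, 1989, 14000, 7364, 3949]
Total after period 3: 1135 + 4554 + 2109 + 1989 + 14000 + 7364 + 3949 = 35100

35100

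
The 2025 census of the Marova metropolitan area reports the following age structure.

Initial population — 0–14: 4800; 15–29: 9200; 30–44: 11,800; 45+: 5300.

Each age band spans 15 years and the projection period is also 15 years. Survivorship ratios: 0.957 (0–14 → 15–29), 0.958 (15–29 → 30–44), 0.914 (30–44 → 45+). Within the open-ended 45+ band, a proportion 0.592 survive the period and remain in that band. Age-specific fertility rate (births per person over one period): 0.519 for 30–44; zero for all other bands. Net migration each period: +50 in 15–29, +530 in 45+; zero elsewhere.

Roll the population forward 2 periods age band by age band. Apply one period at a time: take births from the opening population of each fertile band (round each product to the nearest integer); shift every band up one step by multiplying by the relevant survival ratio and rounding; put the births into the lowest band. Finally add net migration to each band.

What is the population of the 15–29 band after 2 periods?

Let group 1 be 0–14 through group 4 = 45+.
Period 1:
Births: 11800 * 0.519 = 6124
Group 2: 4800 * 0.957 = 4594
Group 3: 9200 * 0.958 = 8814
Group 4: 11800 * 0.914 + 5300 * 0.592 = 10785 + 3138 = 13923
Net migration: Group 2 + 50 → 4644; Group 4 + 530 → 14453
End of period: [6124, 4644, 8814, 14453]
Period 2:
Births: 8814 * 0.519 = 4574
Group 2: 6124 * 0.957 = 5861
Group 3: 4644 * 0.958 = 4449
Group 4: 8814 * 0.914 + 14453 * 0.592 = 8056 + 8556 = 16612
Net migration: Group 2 + 50 → 5911; Group 4 + 530 → 17142
End of period: [4574, 5911, 4449, 17142]

5911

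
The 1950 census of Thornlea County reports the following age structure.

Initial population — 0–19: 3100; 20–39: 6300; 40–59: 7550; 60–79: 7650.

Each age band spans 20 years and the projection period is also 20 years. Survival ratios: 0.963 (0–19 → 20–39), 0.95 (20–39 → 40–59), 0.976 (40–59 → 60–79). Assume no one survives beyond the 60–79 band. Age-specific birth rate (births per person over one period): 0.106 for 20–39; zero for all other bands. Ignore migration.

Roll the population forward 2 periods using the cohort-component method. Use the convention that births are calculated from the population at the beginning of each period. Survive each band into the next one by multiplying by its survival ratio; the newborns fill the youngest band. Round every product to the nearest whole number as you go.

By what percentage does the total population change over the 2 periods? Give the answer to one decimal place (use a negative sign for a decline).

(Bands numbered youngest = 1 to oldest = 4.)
[period 1]
Births: 6300 × 0.106 = 668
Band 2: 3100 × 0.963 = 2985
Band 3: 6300 × 0.95 = 5985
Band 4: 7550 × 0.976 = 7369
End of period: [668, 2985, 5985, 7369]
[period 2]
Births: 2985 × 0.106 = 316
Band 2: 668 × 0.963 = 643
Band 3: 2985 × 0.95 = 2836
Band 4: 5985 × 0.976 = 5841
End of period: [316, 643, 2836, 5841]
Total: 24600 → 9636; change = -14964; percentage change = -60.8%

-60.8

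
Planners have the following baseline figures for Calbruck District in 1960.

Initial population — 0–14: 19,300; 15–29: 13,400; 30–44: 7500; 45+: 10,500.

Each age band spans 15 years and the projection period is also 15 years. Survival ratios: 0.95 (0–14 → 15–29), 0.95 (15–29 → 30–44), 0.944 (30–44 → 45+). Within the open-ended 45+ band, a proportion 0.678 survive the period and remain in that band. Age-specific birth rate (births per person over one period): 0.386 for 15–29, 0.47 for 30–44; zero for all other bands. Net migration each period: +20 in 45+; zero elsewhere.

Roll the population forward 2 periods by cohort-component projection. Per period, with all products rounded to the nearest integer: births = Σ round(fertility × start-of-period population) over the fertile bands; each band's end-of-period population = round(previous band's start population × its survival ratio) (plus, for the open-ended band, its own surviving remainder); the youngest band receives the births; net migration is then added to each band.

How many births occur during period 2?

(Groups numbered youngest = 1 to oldest = 4.)
After projecting period 1:
Births: 13400 * 0.386 = 5172 ; 7500 * 0.47 = 3525 → 8697
Group 2: 19300 * 0.95 = 18335
Group 3: 13400 * 0.95 = 12730
Group 4: 7500 * 0.944 + 10500 * 0.678 = 7080 + 7119 = 14199
Net migration: Group 4 + 20 → 14219
Population now: 0–14=8697, 15–29=18335, 30–44=12730, 45+=14219
After projecting period 2:
Births: 18335 * 0.386 = 7077 ; 12730 * 0.47 = 5983 → 13060
Group 2: 8697 * 0.95 = 8262
Group 3: 18335 * 0.95 = 17418
Group 4: 12730 * 0.944 + 14219 * 0.678 = 12017 + 9640 = 21657
Net migration: Group 4 + 20 → 21677
Population now: 0–14=13060, 15–29=8262, 30–44=17418, 45+=21677

13060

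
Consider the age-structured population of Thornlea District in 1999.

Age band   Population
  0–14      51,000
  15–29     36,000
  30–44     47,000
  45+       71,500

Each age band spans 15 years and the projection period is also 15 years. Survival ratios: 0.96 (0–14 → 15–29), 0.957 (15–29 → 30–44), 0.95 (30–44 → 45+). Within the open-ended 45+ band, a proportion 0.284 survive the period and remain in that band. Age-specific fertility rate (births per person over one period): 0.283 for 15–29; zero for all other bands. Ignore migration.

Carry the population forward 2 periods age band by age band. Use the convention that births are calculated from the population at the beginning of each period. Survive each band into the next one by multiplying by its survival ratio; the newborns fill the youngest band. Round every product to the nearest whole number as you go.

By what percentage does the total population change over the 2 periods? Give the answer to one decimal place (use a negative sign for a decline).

-40.8

— Period 1 —
Births: 36000 * 0.283 = 10188
15–29: 51000 * 0.96 = 48960
30–44: 36000 * 0.957 = 34452
45+: 47000 * 0.95 + 71500 * 0.284 = 44650 + 20306 = 64956
Population now: 0–14=10188, 15–29=48960, 30–44=34452, 45+=64956
— Period 2 —
Births: 48960 * 0.283 = 13856
15–29: 10188 * 0.96 = 9780
30–44: 48960 * 0.957 = 46855
45+: 34452 * 0.95 + 64956 * 0.284 = 32729 + 18448 = 51177
Population now: 0–14=13856, 15–29=9780, 30–44=46855, 45+=51177
Total: 205500 → 121668; change = -83832; percentage change = -40.8%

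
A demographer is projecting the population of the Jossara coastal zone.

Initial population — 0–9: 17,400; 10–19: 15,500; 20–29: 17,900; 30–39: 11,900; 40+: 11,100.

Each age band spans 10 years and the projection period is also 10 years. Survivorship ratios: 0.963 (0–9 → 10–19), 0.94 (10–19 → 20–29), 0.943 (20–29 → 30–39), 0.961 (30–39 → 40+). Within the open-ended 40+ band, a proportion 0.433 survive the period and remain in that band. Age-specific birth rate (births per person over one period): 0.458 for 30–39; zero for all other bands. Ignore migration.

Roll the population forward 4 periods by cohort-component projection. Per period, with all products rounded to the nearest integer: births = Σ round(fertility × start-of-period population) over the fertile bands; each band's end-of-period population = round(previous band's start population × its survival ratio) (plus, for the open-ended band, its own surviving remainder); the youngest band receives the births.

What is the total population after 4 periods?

Let group 1 be 0–9 through group 5 = 40+.
Period 1.
Births: 11900 * 0.458 = 5450
Group 2: 17400 * 0.963 = 16756
Group 3: 15500 * 0.94 = 14570
Group 4: 17900 * 0.943 = 16880
Group 5: 11900 * 0.961 + 11100 * 0.433 = 11436 + 4806 = 16242
→ [5450, 16756, 14570, 16880, 16242]
Period 2.
Births: 16880 * 0.458 = 7731
Group 2: 5450 * 0.963 = 5248
Group 3: 16756 * 0.94 = 15751
Group 4: 14570 * 0.943 = 13740
Group 5: 16880 * 0.961 + 16242 * 0.433 = 16222 + 7033 = 23255
→ [7731, 5248, 15751, 13740, 23255]
Period 3.
Births: 13740 * 0.458 = 6293
Group 2: 7731 * 0.963 = 7445
Group 3: 5248 * 0.94 = 4933
Group 4: 15751 * 0.943 = 14853
Group 5: 13740 * 0.961 + 23255 * 0.433 = 13204 + 10069 = 23273
→ [6293, 7445, 4933, 14853, 23273]
Period 4.
Births: 14853 * 0.458 = 6803
Group 2: 6293 * 0.963 = 6060
Group 3: 7445 * 0.94 = 6998
Group 4: 4933 * 0.943 = 4652
Group 5: 14853 * 0.961 + 23273 * 0.433 = 14274 + 10077 = 24351
→ [6803, 6060, 6998, 4652, 24351]
Total after period 4: 6803 + 6060 + 6998 + 4652 + 24351 = 48864

48864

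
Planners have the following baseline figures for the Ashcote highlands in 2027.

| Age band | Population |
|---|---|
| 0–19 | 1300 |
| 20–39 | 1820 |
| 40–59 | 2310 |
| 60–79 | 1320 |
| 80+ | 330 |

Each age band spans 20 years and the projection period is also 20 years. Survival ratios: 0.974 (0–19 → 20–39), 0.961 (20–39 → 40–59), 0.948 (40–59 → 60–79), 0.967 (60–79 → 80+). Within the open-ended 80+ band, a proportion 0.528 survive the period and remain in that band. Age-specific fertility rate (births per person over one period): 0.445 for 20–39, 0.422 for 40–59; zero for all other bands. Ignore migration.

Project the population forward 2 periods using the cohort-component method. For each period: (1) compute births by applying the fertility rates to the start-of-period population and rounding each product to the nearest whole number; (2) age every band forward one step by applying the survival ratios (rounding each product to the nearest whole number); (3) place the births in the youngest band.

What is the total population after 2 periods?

Numbering the bands 1..5 from youngest to oldest:
After projecting period 1:
Births: 1820 * 0.445 = 810, 2310 * 0.422 = 975 — total 1785
Band 2: 1300 * 0.974 = 1266
Band 3: 1820 * 0.961 = 1749
Band 4: 2310 * 0.948 = 2190
Band 5: 1320 * 0.967 + 330 * 0.528 = 1276 + 174 = 1450
Giving 1785 / 1266 / 1749 / 2190 / 1450.
After projecting period 2:
Births: 1266 * 0.445 = 563, 1749 * 0.422 = 738 — total 1301
Band 2: 1785 * 0.974 = 1739
Band 3: 1266 * 0.961 = 1217
Band 4: 1749 * 0.948 = 1658
Band 5: 2190 * 0.967 + 1450 * 0.528 = 2118 + 766 = 2884
Giving 1301 / 1739 / 1217 / 1658 / 2884.
Total after period 2: 1301 + 1739 + 1217 + 1658 + 2884 = 8799

8799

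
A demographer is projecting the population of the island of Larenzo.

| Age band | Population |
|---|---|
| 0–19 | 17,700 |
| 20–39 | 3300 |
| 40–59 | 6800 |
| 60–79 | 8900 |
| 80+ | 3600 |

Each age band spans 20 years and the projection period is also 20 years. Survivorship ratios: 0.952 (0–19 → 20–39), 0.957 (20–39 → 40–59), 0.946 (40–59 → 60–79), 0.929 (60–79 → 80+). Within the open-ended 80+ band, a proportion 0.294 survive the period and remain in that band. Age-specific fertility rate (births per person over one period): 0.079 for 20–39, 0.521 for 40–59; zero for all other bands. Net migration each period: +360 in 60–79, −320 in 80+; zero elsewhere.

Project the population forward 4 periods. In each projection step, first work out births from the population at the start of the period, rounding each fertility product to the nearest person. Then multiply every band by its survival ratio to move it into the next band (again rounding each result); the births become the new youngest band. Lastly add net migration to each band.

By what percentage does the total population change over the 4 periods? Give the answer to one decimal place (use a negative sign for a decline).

[period 1]
Births: 3300 × 0.079 = 261, 6800 × 0.521 = 3543 → 3804
20–39: 17700 × 0.952 = 16850
40–59: 3300 × 0.957 = 3158
60–79: 6800 × 0.946 = 6433
80+: 8900 × 0.929 + 3600 × 0.294 = 8268 + 1058 = 9326
Net migration: 60–79 + 360 → 6793; 80+ − 320 → 9006
End of period: [3804, 16850, 3158, 6793, 9006]
[period 2]
Births: 16850 × 0.079 = 1331, 3158 × 0.521 = 1645 → 2976
20–39: 3804 × 0.952 = 3621
40–59: 16850 × 0.957 = 16125
60–79: 3158 × 0.946 = 2987
80+: 6793 × 0.929 + 9006 × 0.294 = 6311 + 2648 = 8959
Net migration: 60–79 + 360 → 3347; 80+ − 320 → 8639
End of period: [2976, 3621, 16125, 3347, 8639]
[period 3]
Births: 3621 × 0.079 = 286, 16125 × 0.521 = 8401 → 8687
20–39: 2976 × 0.952 = 2833
40–59: 3621 × 0.957 = 3465
60–79: 16125 × 0.946 = 15254
80+: 3347 × 0.929 + 8639 × 0.294 = 3109 + 2540 = 5649
Net migration: 60–79 + 360 → 15614; 80+ − 320 → 5329
End of period: [8687, 2833, 3465, 15614, 5329]
[period 4]
Births: 2833 × 0.079 = 224, 3465 × 0.521 = 1805 → 2029
20–39: 8687 × 0.952 = 8270
40–59: 2833 × 0.957 = 2711
60–79: 3465 × 0.946 = 3278
80+: 15614 × 0.929 + 5329 × 0.294 = 14505 + 1567 = 16072
Net migration: 60–79 + 360 → 3638; 80+ − 320 → 15752
End of period: [2029, 8270, 2711, 3638, 15752]
Total: 40300 → 32400; change = -7900; percentage change = -19.6%

-19.6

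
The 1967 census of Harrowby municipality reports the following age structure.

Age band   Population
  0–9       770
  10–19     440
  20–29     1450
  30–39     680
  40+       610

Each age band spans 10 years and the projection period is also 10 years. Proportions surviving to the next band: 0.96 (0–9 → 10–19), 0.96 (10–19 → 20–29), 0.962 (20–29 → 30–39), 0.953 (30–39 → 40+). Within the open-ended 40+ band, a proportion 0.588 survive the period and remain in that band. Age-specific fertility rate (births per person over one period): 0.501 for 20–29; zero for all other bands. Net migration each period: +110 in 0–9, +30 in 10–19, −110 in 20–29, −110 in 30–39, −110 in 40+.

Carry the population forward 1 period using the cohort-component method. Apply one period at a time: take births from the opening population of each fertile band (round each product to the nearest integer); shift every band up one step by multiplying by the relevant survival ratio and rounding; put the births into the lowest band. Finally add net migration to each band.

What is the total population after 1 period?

Period 1:
Births: 1450 × 0.501 = 726
10–19: 770 × 0.96 = 739
20–29: 440 × 0.96 = 422
30–39: 1450 × 0.962 = 1395
40+: 680 × 0.953 + 610 × 0.588 = 648 + 359 = 1007
Net migration: 0–9 + 110 → 836; 10–19 + 30 → 769; 20–29 − 110 → 312; 30–39 − 110 → 1285; 40+ − 110 → 897
End of period: [836, 769, 312, 1285, 897]
Total after period 1: 836 + 769 + 312 + 1285 + 897 = 4099

4099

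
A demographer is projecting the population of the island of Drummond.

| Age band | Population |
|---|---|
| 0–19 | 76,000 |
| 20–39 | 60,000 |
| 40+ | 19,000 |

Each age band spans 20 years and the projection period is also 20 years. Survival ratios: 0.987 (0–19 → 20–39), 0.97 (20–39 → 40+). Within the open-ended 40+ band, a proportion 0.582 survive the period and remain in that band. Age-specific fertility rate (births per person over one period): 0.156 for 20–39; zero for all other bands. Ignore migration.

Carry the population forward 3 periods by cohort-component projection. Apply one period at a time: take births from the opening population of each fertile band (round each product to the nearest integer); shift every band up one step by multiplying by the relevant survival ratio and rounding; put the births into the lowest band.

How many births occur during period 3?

[period 1]
Births: 60000 × 0.156 = 9360
20–39: 76000 × 0.987 = 75012
40+: 60000 × 0.97 + 19000 × 0.582 = 58200 + 11058 = 69258
Giving 9360 / 75012 / 69258.
[period 2]
Births: 75012 × 0.156 = 11702
20–39: 9360 × 0.987 = 9238
40+: 75012 × 0.97 + 69258 × 0.582 = 72762 + 40308 = 113070
Giving 11702 / 9238 / 113070.
[period 3]
Births: 9238 × 0.156 = 1441
20–39: 11702 × 0.987 = 11550
40+: 9238 × 0.97 + 113070 × 0.582 = 8961 + 65807 = 74768
Giving 1441 / 11550 / 74768.

1441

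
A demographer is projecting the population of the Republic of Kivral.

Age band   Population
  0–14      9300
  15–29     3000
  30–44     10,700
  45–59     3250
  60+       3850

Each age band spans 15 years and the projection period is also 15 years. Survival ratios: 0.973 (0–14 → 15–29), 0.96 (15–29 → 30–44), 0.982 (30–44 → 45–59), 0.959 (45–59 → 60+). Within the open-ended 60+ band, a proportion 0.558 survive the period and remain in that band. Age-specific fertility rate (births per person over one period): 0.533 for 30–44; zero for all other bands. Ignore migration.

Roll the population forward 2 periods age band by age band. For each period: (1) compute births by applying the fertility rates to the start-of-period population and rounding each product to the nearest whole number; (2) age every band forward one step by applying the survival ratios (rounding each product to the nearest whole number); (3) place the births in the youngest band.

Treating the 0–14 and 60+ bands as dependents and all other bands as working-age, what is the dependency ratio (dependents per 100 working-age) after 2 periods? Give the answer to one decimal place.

After projecting period 1:
Births: 10700 × 0.533 = 5703
15–29: 9300 × 0.973 = 9049
30–44: 3000 × 0.96 = 2880
45–59: 10700 × 0.982 = 10507
60+: 3250 × 0.959 + 3850 × 0.558 = 3117 + 2148 = 5265
End of period: [5703, 9049, 2880, 10507, 5265]
After projecting period 2:
Births: 2880 × 0.533 = 1535
15–29: 5703 × 0.973 = 5549
30–44: 9049 × 0.96 = 8687
45–59: 2880 × 0.982 = 2828
60+: 10507 × 0.959 + 5265 × 0.558 = 10076 + 2938 = 13014
End of period: [1535, 5549, 8687, 2828, 13014]
Dependents (band 0–14 + band 60+) = 1535 + 13014 = 14549; working-age = 17064; ratio = 14549/17064 × 100 = 85.3

85.3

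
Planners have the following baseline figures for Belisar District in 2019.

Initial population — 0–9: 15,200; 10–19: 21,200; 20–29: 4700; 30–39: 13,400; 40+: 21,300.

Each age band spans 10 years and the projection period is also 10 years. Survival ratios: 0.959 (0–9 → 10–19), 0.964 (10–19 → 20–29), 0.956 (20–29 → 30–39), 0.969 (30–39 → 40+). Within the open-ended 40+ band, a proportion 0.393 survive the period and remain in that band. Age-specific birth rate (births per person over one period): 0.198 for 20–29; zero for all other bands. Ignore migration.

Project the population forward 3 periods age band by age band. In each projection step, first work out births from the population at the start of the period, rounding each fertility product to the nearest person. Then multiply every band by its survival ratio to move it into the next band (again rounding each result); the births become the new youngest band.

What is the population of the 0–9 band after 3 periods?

Period 1:
Births: 4700 × 0.198 = 931
10–19: 15200 × 0.959 = 14577
20–29: 21200 × 0.964 = 20437
30–39: 4700 × 0.956 = 4493
40+: 13400 × 0.969 + 21300 × 0.393 = 12985 + 8371 = 21356
Giving 931 / 14577 / 20437 / 4493 / 21356.
Period 2:
Births: 20437 × 0.198 = 4047
10–19: 931 × 0.959 = 893
20–29: 14577 × 0.964 = 14052
30–39: 20437 × 0.956 = 19538
40+: 4493 × 0.969 + 21356 × 0.393 = 4354 + 8393 = 12747
Giving 4047 / 893 / 14052 / 19538 / 12747.
Period 3:
Births: 14052 × 0.198 = 2782
10–19: 4047 × 0.959 = 3881
20–29: 893 × 0.964 = 861
30–39: 14052 × 0.956 = 13434
40+: 19538 × 0.969 + 12747 × 0.393 = 18932 + 5010 = 23942
Giving 2782 / 3881 / 861 / 13434 / 23942.

2782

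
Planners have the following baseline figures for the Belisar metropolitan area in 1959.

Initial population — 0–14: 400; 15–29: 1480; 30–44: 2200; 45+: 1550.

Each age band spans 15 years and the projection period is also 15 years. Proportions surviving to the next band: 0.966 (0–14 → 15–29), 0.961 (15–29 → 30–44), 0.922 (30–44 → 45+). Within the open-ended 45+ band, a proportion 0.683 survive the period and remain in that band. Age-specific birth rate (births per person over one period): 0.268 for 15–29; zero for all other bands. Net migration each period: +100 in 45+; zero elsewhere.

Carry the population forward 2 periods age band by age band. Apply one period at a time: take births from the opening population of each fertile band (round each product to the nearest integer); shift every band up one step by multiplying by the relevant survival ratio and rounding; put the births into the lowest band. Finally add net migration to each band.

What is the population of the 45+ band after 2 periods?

3588

Let band 1 be 0–14 through band 4 = 45+.
— Period 1 —
Births: 1480 * 0.268 = 397
Band 2: 400 * 0.966 = 386
Band 3: 1480 * 0.961 = 1422
Band 4: 2200 * 0.922 + 1550 * 0.683 = 2028 + 1059 = 3087
Net migration: Band 4 + 100 → 3187
→ [397, 386, 1422, 3187]
— Period 2 —
Births: 386 * 0.268 = 103
Band 2: 397 * 0.966 = 384
Band 3: 386 * 0.961 = 371
Band 4: 1422 * 0.922 + 3187 * 0.683 = 1311 + 2177 = 3488
Net migration: Band 4 + 100 → 3588
→ [103, 384, 371, 3588]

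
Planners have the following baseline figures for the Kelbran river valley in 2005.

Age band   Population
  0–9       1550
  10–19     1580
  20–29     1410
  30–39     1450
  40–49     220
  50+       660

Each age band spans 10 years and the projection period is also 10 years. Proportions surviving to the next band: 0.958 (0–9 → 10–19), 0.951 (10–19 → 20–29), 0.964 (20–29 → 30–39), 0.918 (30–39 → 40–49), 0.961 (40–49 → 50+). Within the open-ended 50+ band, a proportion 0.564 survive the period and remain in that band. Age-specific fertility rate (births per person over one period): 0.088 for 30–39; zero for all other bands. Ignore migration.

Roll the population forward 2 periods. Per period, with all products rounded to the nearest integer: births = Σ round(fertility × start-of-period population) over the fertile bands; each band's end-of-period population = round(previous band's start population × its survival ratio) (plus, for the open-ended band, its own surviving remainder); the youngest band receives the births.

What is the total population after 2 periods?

5960

[period 1]
Births: 1450 × 0.088 = 128
10–19: 1550 × 0.958 = 1485
20–29: 1580 × 0.951 = 1503
30–39: 1410 × 0.964 = 1359
40–49: 1450 × 0.918 = 1331
50+: 220 × 0.961 + 660 × 0.564 = 211 + 372 = 583
End of period: [128, 1485, 1503, 1359, 1331, 583]
[period 2]
Births: 1359 × 0.088 = 120
10–19: 128 × 0.958 = 123
20–29: 1485 × 0.951 = 1412
30–39: 1503 × 0.964 = 1449
40–49: 1359 × 0.918 = 1248
50+: 1331 × 0.961 + 583 × 0.564 = 1279 + 329 = 1608
End of period: [120, 123, 1412, 1449, 1248, 1608]
Total after period 2: 120 + 123 + 1412 + 1449 + 1248 + 1608 = 5960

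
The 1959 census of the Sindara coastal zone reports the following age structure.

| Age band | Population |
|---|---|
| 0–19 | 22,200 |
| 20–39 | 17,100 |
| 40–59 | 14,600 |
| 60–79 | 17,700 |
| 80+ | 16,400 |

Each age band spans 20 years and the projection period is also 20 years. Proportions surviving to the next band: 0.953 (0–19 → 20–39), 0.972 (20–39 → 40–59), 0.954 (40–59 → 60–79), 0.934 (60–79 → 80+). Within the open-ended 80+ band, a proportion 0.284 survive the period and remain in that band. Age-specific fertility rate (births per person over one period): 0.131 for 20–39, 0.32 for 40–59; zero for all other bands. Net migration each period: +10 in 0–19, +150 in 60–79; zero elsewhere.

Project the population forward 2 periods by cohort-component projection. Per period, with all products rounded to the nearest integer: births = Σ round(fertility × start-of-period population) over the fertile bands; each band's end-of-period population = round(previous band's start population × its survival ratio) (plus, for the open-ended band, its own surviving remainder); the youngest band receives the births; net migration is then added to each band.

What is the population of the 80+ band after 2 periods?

(Groups numbered youngest = 1 to oldest = 5.)
— Period 1 —
Births: 17100 × 0.131 = 2240, 14600 × 0.32 = 4672 → total 6912
Group 2: 22200 × 0.953 = 21157
Group 3: 17100 × 0.972 = 16621
Group 4: 14600 × 0.954 = 13928
Group 5: 17700 × 0.934 + 16400 × 0.284 = 16532 + 4658 = 21190
Net migration: Group 1 + 10 → 6922; Group 4 + 150 → 14078
End of period: [6922, 21157, 16621, 14078, 21190]
— Period 2 —
Births: 21157 × 0.131 = 2772, 16621 × 0.32 = 5319 → total 8091
Group 2: 6922 × 0.953 = 6597
Group 3: 21157 × 0.972 = 20565
Group 4: 16621 × 0.954 = 15856
Group 5: 14078 × 0.934 + 21190 × 0.284 = 13149 + 6018 = 19167
Net migration: Group 1 + 10 → 8101; Group 4 + 150 → 16006
End of period: [8101, 6597, 20565, 16006, 19167]

19167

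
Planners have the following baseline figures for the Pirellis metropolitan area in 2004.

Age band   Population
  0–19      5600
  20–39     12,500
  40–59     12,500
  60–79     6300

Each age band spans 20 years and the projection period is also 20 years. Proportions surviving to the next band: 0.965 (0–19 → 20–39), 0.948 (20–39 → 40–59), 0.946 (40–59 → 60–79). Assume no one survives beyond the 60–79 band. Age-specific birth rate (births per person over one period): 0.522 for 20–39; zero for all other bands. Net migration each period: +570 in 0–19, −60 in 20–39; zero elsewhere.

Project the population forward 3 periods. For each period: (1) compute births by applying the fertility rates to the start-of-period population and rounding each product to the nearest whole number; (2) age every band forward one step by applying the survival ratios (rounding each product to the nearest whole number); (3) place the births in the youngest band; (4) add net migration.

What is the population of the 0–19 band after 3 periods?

4113

Period 1.
Births: 12500 × 0.522 = 6525
20–39: 5600 × 0.965 = 5404
40–59: 12500 × 0.948 = 11850
60–79: 12500 × 0.946 = 11825
Net migration: 0–19 + 570 → 7095; 20–39 − 60 → 5344
→ [7095, 5344, 11850, 11825]
Period 2.
Births: 5344 × 0.522 = 2790
20–39: 7095 × 0.965 = 6847
40–59: 5344 × 0.948 = 5066
60–79: 11850 × 0.946 = 11210
Net migration: 0–19 + 570 → 3360; 20–39 − 60 → 6787
→ [3360, 6787, 5066, 11210]
Period 3.
Births: 6787 × 0.522 = 3543
20–39: 3360 × 0.965 = 3242
40–59: 6787 × 0.948 = 6434
60–79: 5066 × 0.946 = 4792
Net migration: 0–19 + 570 → 4113; 20–39 − 60 → 3182
→ [4113, 3182, 6434, 4792]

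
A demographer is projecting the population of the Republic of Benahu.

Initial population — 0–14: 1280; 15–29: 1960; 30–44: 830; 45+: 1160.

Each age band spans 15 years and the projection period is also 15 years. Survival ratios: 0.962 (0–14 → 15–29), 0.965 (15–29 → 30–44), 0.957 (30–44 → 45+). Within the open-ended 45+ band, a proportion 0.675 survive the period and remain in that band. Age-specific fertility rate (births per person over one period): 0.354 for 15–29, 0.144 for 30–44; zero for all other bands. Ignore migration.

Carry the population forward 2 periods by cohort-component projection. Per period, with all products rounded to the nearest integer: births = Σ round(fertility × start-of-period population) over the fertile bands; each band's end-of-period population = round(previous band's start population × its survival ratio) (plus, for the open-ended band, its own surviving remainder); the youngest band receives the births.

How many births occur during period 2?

708

(Bands numbered youngest = 1 to oldest = 4.)
After projecting period 1:
Births: 1960 × 0.354 = 694, 830 × 0.144 = 120 → total 814
Band 2: 1280 × 0.962 = 1231
Band 3: 1960 × 0.965 = 1891
Band 4: 830 × 0.957 + 1160 × 0.675 = 794 + 783 = 1577
→ [814, 1231, 1891, 1577]
After projecting period 2:
Births: 1231 × 0.354 = 436, 1891 × 0.144 = 272 → total 708
Band 2: 814 × 0.962 = 783
Band 3: 1231 × 0.965 = 1188
Band 4: 1891 × 0.957 + 1577 × 0.675 = 1810 + 1064 = 2874
→ [708, 783, 1188, 2874]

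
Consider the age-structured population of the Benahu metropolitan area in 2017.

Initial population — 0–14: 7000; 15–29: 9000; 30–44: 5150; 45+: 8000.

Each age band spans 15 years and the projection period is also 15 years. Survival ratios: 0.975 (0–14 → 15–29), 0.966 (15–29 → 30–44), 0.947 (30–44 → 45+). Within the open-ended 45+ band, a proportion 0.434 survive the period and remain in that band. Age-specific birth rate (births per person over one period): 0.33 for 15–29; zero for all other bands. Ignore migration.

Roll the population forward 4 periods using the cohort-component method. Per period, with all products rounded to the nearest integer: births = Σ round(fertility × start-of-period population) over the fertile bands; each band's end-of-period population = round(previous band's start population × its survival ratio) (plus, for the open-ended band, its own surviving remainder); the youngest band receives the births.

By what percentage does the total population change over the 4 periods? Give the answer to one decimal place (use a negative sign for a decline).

-61.0

Period 1:
Births: 9000 × 0.33 = 2970
15–29: 7000 × 0.975 = 6825
30–44: 9000 × 0.966 = 8694
45+: 5150 × 0.947 + 8000 × 0.434 = 4877 + 3472 = 8349
→ [2970, 6825, 8694, 8349]
Period 2:
Births: 6825 × 0.33 = 2252
15–29: 2970 × 0.975 = 2896
30–44: 6825 × 0.966 = 6593
45+: 8694 × 0.947 + 8349 × 0.434 = 8233 + 3623 = 11856
→ [2252, 2896, 6593, 11856]
Period 3:
Births: 2896 × 0.33 = 956
15–29: 2252 × 0.975 = 2196
30–44: 2896 × 0.966 = 2798
45+: 6593 × 0.947 + 11856 × 0.434 = 6244 + 5146 = 11390
→ [956, 2196, 2798, 11390]
Period 4:
Births: 2196 × 0.33 = 725
15–29: 956 × 0.975 = 932
30–44: 2196 × 0.966 = 2121
45+: 2798 × 0.947 + 11390 × 0.434 = 2650 + 4943 = 7593
→ [725, 932, 2121, 7593]
Total: 29150 → 11371; change = -17779; percentage change = -61.0%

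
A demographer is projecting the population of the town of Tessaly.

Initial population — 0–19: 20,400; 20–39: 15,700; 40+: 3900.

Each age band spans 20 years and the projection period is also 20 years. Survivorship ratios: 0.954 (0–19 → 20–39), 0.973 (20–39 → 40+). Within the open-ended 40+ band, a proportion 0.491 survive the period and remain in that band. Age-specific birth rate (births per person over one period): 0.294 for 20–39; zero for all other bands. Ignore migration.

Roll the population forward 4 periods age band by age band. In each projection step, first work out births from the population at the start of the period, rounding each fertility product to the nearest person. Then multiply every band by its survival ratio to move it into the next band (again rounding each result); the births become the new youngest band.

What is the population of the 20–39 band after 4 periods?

Period 1.
Births: 15700 × 0.294 = 4616
20–39: 20400 × 0.954 = 19462
40+: 15700 × 0.973 + 3900 × 0.491 = 15276 + 1915 = 17191
Giving 4616 / 19462 / 17191.
Period 2.
Births: 19462 × 0.294 = 5722
20–39: 4616 × 0.954 = 4404
40+: 19462 × 0.973 + 17191 × 0.491 = 18937 + 8441 = 27378
Giving 5722 / 4404 / 27378.
Period 3.
Births: 4404 × 0.294 = 1295
20–39: 5722 × 0.954 = 5459
40+: 4404 × 0.973 + 27378 × 0.491 = 4285 + 13443 = 17728
Giving 1295 / 5459 / 17728.
Period 4.
Births: 5459 × 0.294 = 1605
20–39: 1295 × 0.954 = 1235
40+: 5459 × 0.973 + 17728 × 0.491 = 5312 + 8704 = 14016
Giving 1605 / 1235 / 14016.

1235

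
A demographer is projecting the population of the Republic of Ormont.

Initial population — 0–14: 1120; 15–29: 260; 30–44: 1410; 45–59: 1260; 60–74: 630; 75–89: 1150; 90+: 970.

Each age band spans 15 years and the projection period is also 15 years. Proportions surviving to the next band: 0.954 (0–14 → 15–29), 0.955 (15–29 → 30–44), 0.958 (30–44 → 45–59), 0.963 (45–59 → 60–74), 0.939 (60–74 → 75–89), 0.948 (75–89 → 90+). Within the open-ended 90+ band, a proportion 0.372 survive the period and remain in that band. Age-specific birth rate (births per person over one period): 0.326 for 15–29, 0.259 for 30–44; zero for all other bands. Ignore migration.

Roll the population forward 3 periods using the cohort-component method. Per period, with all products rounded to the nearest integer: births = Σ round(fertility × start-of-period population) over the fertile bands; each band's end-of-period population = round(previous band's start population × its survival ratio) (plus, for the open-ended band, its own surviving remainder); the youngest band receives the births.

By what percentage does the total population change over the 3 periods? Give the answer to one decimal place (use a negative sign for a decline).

Call the groups 1 to 7, youngest first.
[period 1]
Births: 260 * 0.326 = 85  |  1410 * 0.259 = 365 → total 450
Group 2: 1120 * 0.954 = 1068
Group 3: 260 * 0.955 = 248
Group 4: 1410 * 0.958 = 1351
Group 5: 1260 * 0.963 = 1213
Group 6: 630 * 0.939 = 592
Group 7: 1150 * 0.948 + 970 * 0.372 = 1090 + 361 = 1451
Giving 450 / 1068 / 248 / 1351 / 1213 / 592 / 1451.
[period 2]
Births: 1068 * 0.326 = 348  |  248 * 0.259 = 64 → total 412
Group 2: 450 * 0.954 = 429
Group 3: 1068 * 0.955 = 1020
Group 4: 248 * 0.958 = 238
Group 5: 1351 * 0.963 = 1301
Group 6: 1213 * 0.939 = 1139
Group 7: 592 * 0.948 + 1451 * 0.372 = 561 + 540 = 1101
Giving 412 / 429 / 1020 / 238 / 1301 / 1139 / 1101.
[period 3]
Births: 429 * 0.326 = 140  |  1020 * 0.259 = 264 → total 404
Group 2: 412 * 0.954 = 393
Group 3: 429 * 0.955 = 410
Group 4: 1020 * 0.958 = 977
Group 5: 238 * 0.963 = 229
Group 6: 1301 * 0.939 = 1222
Group 7: 1139 * 0.948 + 1101 * 0.372 = 1080 + 410 = 1490
Giving 404 / 393 / 410 / 977 / 229 / 1222 / 1490.
Total: 6800 → 5125; change = -1675; percentage change = -24.6%

-24.6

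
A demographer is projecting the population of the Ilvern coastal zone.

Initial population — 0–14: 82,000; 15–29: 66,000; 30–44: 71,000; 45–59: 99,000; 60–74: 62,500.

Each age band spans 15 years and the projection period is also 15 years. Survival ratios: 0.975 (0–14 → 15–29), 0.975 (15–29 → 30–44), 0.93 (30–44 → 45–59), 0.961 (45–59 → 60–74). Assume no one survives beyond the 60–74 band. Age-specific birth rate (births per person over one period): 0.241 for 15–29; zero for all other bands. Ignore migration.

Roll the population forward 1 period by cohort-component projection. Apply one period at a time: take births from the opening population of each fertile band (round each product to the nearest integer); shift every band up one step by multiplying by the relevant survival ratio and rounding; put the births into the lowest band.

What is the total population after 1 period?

321375

Let group 1 be 0–14 through group 5 = 60–74.
[period 1]
Births: 66000 * 0.241 = 15906
Group 2: 82000 * 0.975 = 79950
Group 3: 66000 * 0.975 = 64350
Group 4: 71000 * 0.93 = 66030
Group 5: 99000 * 0.961 = 95139
→ [15906, 79950, 64350, 66030, 95139]
Total after period 1: 15906 + 79950 + 64350 + 66030 + 95139 = 321375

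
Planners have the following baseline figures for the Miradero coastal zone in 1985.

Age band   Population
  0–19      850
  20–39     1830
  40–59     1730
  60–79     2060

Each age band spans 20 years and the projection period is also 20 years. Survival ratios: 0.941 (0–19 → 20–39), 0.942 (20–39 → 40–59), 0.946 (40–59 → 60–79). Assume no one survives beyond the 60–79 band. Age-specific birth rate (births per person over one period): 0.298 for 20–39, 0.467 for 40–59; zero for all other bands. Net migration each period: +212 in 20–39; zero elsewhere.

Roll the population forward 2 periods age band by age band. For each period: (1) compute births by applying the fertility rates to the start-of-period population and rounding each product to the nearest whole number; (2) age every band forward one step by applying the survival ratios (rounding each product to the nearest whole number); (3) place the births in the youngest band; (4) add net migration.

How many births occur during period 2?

Let group 1 be 0–19 through group 4 = 60–79.
— Period 1 —
Births: 1830 × 0.298 = 545, 1730 × 0.467 = 808 — total 1353
Group 2: 850 × 0.941 = 800
Group 3: 1830 × 0.942 = 1724
Group 4: 1730 × 0.946 = 1637
Net migration: Group 2 + 212 → 1012
→ [1353, 1012, 1724, 1637]
— Period 2 —
Births: 1012 × 0.298 = 302, 1724 × 0.467 = 805 — total 1107
Group 2: 1353 × 0.941 = 1273
Group 3: 1012 × 0.942 = 953
Group 4: 1724 × 0.946 = 1631
Net migration: Group 2 + 212 → 1485
→ [1107, 1485, 953, 1631]

1107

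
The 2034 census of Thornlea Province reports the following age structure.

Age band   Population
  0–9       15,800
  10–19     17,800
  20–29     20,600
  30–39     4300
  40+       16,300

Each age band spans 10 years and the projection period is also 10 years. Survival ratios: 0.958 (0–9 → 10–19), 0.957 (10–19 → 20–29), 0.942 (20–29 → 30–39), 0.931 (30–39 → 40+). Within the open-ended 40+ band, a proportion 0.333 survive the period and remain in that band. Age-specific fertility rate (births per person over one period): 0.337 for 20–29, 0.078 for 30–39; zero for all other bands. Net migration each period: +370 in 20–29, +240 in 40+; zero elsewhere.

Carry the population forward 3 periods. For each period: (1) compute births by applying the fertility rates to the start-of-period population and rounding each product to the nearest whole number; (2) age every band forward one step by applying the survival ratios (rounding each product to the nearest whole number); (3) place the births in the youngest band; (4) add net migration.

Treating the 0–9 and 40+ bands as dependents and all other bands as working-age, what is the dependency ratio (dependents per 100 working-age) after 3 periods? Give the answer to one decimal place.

Period 1:
Births: 20600 * 0.337 = 6942, 4300 * 0.078 = 335 — total 7277
10–19: 15800 * 0.958 = 15136
20–29: 17800 * 0.957 = 17035
30–39: 20600 * 0.942 = 19405
40+: 4300 * 0.931 + 16300 * 0.333 = 4003 + 5428 = 9431
Net migration: 20–29 + 370 → 17405; 40+ + 240 → 9671
Population now: 0–9=7277, 10–19=15136, 20–29=17405, 30–39=19405, 40+=9671
Period 2:
Births: 17405 * 0.337 = 5865, 19405 * 0.078 = 1514 — total 7379
10–19: 7277 * 0.958 = 6971
20–29: 15136 * 0.957 = 14485
30–39: 17405 * 0.942 = 16396
40+: 19405 * 0.931 + 9671 * 0.333 = 18066 + 3220 = 21286
Net migration: 20–29 + 370 → 14855; 40+ + 240 → 21526
Population now: 0–9=7379, 10–19=6971, 20–29=14855, 30–39=16396, 40+=21526
Period 3:
Births: 14855 * 0.337 = 5006, 16396 * 0.078 = 1279 — total 6285
10–19: 7379 * 0.958 = 7069
20–29: 6971 * 0.957 = 6671
30–39: 14855 * 0.942 = 13993
40+: 16396 * 0.931 + 21526 * 0.333 = 15265 + 7168 = 22433
Net migration: 20–29 + 370 → 7041; 40+ + 240 → 22673
Population now: 0–9=6285, 10–19=7069, 20–29=7041, 30–39=13993, 40+=22673
Dependents (band 0–9 + band 40+) = 6285 + 22673 = 28958; working-age = 28103; ratio = 28958/28103 × 100 = 103.0

103.0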